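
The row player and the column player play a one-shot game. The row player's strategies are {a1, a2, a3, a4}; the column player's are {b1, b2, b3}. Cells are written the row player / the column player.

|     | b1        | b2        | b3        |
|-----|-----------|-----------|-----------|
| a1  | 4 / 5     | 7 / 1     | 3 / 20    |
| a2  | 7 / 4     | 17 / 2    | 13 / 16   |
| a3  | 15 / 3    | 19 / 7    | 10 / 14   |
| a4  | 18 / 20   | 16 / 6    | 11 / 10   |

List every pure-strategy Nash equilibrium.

(a2, b3) and (a4, b1)

Find each player's best response to every opponent strategy; NE are the intersections.
The row player's best responses — vs b1: a4 (payoff 18); vs b2: a3 (payoff 19); vs b3: a2 (payoff 13).
The column player's best responses — vs a1: b3 (payoff 20); vs a2: b3 (payoff 16); vs a3: b3 (payoff 14); vs a4: b1 (payoff 20).
Mutual best responses occur at (a2, b3) and (a4, b1); at each, neither player gains by switching.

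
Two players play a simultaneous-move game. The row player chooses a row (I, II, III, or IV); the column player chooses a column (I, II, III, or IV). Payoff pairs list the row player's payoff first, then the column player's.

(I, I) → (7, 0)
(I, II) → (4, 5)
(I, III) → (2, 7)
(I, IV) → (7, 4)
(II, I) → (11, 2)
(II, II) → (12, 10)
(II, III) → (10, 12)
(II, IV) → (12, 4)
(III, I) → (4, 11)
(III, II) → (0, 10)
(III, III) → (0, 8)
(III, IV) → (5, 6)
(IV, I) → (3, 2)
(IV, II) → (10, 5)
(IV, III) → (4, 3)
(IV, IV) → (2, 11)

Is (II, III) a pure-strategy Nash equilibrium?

Holding the column player at III: the row player gets 10 from II, versus 2 from I, 0 from III, 4 from IV. No profitable deviation for the row player.
Holding the row player at II: the column player gets 12 from III, versus 2 from I, 10 from II, 4 from IV. No profitable deviation for the column player either.

Yes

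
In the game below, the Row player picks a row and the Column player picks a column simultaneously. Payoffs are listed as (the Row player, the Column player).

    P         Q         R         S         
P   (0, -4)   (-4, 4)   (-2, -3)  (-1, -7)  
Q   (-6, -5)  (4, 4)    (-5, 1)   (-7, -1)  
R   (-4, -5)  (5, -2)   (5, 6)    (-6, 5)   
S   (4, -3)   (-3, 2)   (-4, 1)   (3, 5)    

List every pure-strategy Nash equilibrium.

A profile is a Nash equilibrium when each player is best-responding to the other.
The Row player's best responses — vs P: S (payoff 4); vs Q: R (payoff 5); vs R: R (payoff 5); vs S: S (payoff 3).
The Column player's best responses — vs P: Q (payoff 4); vs Q: Q (payoff 4); vs R: R (payoff 6); vs S: S (payoff 5).
Mutual best responses occur at (R, R) and (S, S); at each, neither player gains by switching.

(R, R) and (S, S)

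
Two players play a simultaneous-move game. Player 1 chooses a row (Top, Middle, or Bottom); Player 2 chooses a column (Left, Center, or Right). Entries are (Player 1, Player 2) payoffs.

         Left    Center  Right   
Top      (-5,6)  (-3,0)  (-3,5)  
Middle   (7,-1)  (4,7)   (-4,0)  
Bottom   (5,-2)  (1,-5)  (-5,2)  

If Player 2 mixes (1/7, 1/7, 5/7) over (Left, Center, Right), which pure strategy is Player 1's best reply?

Middle

Player 1's best reply maximizes expected payoff against the mix.
Top: (1/7)·(-5) + (1/7)·(-3) + (5/7)·(-3) = -23/7
Middle: (1/7)·7 + (1/7)·4 + (5/7)·(-4) = -9/7
Bottom: (1/7)·5 + (1/7)·1 + (5/7)·(-5) = -19/7
Highest expected payoff is -9/7, from Middle.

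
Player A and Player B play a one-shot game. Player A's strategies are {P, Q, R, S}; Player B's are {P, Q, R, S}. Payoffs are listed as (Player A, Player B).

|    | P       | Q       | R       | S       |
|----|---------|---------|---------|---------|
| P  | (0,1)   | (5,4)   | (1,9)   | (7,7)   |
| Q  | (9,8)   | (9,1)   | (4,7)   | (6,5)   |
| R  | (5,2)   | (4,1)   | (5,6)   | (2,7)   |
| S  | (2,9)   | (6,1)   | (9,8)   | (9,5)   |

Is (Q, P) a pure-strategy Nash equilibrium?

Yes

Holding Player B at P: Player A gets 9 from Q, versus 0 from P, 5 from R, 2 from S. No profitable deviation for Player A.
Holding Player A at Q: Player B gets 8 from P, versus 1 from Q, 7 from R, 5 from S. No profitable deviation for Player B either.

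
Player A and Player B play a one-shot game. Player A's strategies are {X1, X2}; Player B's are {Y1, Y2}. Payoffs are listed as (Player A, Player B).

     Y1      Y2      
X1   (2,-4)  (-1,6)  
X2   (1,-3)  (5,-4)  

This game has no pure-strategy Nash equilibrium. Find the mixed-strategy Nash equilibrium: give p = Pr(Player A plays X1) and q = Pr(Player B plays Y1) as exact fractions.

Each player's mixing probability is pinned down by making the *other* player indifferent.
Player B indifferent between Y1 and Y2: p·(-4) + (1−p)·(-3) = p·6 + (1−p)·(-4) ⟹ (-3) + (-1)p = (-4) + 10p ⟹ p = 1/11.
Player A indifferent between X1 and X2: q·2 + (1−q)·(-1) = q·1 + (1−q)·5 ⟹ (-1) + 3q = 5 + (-4)q ⟹ q = 6/7.

p = 1/11, q = 6/7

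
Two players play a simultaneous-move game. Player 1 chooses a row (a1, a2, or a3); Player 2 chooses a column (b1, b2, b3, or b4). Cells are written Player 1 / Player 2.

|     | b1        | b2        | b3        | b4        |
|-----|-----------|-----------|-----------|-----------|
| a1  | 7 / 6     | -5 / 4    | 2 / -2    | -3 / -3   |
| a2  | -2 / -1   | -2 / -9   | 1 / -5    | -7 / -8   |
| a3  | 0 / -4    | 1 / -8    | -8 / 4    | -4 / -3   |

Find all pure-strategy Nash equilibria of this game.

(a1, b1)

Check mutual best responses: a cell is a NE iff neither player can gain by unilaterally deviating.
Player 1's best responses — vs b1: a1 (payoff 7); vs b2: a3 (payoff 1); vs b3: a1 (payoff 2); vs b4: a1 (payoff -3).
Player 2's best responses — vs a1: b1 (payoff 6); vs a2: b1 (payoff -1); vs a3: b3 (payoff 4).
The only mutual best response is (a1, b1); neither player gains by switching there.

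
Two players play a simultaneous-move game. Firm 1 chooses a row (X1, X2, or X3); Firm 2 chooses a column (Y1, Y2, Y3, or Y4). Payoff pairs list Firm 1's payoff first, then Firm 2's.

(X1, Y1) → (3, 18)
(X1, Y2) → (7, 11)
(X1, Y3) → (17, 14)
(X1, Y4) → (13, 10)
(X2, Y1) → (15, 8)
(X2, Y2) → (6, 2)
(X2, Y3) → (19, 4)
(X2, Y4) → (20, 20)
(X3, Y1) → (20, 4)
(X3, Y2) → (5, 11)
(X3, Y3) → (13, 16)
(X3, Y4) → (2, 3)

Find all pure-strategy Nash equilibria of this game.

Find each player's best response to every opponent strategy; NE are the intersections.
Firm 1's best responses — vs Y1: X3 (payoff 20); vs Y2: X1 (payoff 7); vs Y3: X2 (payoff 19); vs Y4: X2 (payoff 20).
Firm 2's best responses — vs X1: Y1 (payoff 18); vs X2: Y4 (payoff 20); vs X3: Y3 (payoff 16).
The only mutual best response is (X2, Y4); neither player gains by switching there.

(X2, Y4)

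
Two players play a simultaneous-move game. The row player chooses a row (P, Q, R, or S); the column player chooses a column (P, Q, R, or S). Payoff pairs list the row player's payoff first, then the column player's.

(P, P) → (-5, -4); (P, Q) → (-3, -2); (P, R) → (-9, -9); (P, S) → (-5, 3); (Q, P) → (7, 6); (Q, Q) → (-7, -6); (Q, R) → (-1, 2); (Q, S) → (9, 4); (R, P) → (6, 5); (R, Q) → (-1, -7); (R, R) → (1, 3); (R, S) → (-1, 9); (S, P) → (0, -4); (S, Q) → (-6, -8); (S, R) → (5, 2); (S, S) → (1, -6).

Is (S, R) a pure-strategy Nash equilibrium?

Holding the column player at R: the row player gets 5 from S, versus -9 from P, -1 from Q, 1 from R. No profitable deviation for the row player.
Holding the row player at S: the column player gets 2 from R, versus -4 from P, -8 from Q, -6 from S. No profitable deviation for the column player either.

Yes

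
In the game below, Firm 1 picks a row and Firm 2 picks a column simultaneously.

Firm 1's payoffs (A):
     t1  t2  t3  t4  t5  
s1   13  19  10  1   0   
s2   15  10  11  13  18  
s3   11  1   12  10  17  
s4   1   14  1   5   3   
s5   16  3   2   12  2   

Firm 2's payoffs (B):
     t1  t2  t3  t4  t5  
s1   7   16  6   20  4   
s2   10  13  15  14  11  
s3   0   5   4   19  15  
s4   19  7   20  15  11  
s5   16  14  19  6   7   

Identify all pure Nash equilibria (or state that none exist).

None

Check mutual best responses: a cell is a NE iff neither player can gain by unilaterally deviating.
Firm 1's best responses — vs t1: s5 (payoff 16); vs t2: s1 (payoff 19); vs t3: s3 (payoff 12); vs t4: s2 (payoff 13); vs t5: s2 (payoff 18).
Firm 2's best responses — vs s1: t4 (payoff 20); vs s2: t3 (payoff 15); vs s3: t4 (payoff 19); vs s4: t3 (payoff 20); vs s5: t3 (payoff 19).
No cell has both players best-responding. For instance, Firm 1's best reply to t4 is s2, but against s2 Firm 2 prefers t3 over t4.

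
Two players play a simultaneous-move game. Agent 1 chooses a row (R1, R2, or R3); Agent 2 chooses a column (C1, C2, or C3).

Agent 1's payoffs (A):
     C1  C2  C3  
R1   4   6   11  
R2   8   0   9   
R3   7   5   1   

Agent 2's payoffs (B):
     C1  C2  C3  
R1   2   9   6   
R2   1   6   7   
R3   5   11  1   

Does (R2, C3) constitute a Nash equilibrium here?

Holding Agent 2 at C3: Agent 1 gets 9 from R2 but could get 11 by switching to R1. Agent 1 has a profitable deviation.

No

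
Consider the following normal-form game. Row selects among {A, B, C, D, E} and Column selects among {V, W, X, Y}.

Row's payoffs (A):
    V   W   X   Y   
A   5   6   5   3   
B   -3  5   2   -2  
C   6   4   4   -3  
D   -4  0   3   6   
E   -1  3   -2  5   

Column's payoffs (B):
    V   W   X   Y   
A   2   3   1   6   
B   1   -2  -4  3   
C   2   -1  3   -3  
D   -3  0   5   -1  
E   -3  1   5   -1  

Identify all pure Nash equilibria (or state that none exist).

None

Check mutual best responses: a cell is a NE iff neither player can gain by unilaterally deviating.
Row's best responses — vs V: C (payoff 6); vs W: A (payoff 6); vs X: A (payoff 5); vs Y: D (payoff 6).
Column's best responses — vs A: Y (payoff 6); vs B: Y (payoff 3); vs C: X (payoff 3); vs D: X (payoff 5); vs E: X (payoff 5).
No cell has both players best-responding. For instance, Row's best reply to Y is D, but against D Column prefers X over Y.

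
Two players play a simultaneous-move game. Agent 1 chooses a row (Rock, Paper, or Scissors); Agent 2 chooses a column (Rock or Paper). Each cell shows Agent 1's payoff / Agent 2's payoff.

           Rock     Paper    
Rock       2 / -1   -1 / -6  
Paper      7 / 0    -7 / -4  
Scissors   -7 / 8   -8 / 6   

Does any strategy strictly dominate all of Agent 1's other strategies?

Check whether one of Agent 1's strategies beats all alternatives regardless of what the opponent does.
Rock is not dominant: against Rock, Paper gives 7 > 2.
Paper is not dominant: against Paper, Rock gives -1 > -7.
Scissors is not dominant: against Rock, Rock gives 2 > -7.
No single strategy is best against every opponent action.

No strictly dominant strategy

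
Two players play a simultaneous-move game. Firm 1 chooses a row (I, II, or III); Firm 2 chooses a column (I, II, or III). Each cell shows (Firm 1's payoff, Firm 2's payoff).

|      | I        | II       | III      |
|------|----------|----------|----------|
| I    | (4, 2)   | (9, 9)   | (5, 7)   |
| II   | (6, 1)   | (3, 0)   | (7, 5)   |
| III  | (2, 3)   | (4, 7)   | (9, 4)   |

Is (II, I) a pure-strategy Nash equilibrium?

No

Holding Firm 2 at I: Firm 1 gets 6 from II, versus 4 from I, 2 from III. No profitable deviation for Firm 1.
Holding Firm 1 at II: Firm 2 gets 1 from I but could get 5 by switching to III. Firm 2 has a profitable deviation.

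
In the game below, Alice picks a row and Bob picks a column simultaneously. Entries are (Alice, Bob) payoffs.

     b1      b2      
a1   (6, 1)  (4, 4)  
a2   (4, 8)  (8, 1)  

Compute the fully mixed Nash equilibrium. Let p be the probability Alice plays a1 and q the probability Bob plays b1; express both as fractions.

In a mixed NE each player is indifferent between their pure strategies, so the opponent's mix sets the indifference.
Bob indifferent between b1 and b2: p·1 + (1−p)·8 = p·4 + (1−p)·1 ⟹ 8 + (-7)p = 1 + 3p ⟹ p = 7/10.
Alice indifferent between a1 and a2: q·6 + (1−q)·4 = q·4 + (1−q)·8 ⟹ 4 + 2q = 8 + (-4)q ⟹ q = 2/3.

p = 7/10, q = 2/3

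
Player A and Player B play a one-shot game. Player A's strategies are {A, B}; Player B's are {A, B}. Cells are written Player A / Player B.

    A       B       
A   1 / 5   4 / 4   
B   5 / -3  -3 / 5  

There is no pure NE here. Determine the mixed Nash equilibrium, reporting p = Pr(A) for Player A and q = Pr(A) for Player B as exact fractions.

Each player's mixing probability is pinned down by making the *other* player indifferent.
Player B indifferent between A and B: p·5 + (1−p)·(-3) = p·4 + (1−p)·5 ⟹ (-3) + 8p = 5 + (-1)p ⟹ p = 8/9.
Player A indifferent between A and B: q·1 + (1−q)·4 = q·5 + (1−q)·(-3) ⟹ 4 + (-3)q = (-3) + 8q ⟹ q = 7/11.

p = 8/9, q = 7/11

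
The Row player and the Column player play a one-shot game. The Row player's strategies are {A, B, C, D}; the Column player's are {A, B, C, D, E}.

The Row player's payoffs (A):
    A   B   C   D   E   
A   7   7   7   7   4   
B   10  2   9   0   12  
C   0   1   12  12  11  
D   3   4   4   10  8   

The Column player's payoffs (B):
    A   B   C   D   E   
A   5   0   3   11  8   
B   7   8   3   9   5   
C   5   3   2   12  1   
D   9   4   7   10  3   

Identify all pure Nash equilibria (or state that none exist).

(C, D)

A profile is a Nash equilibrium when each player is best-responding to the other.
The Row player's best responses — vs A: B (payoff 10); vs B: A (payoff 7); vs C: C (payoff 12); vs D: C (payoff 12); vs E: B (payoff 12).
The Column player's best responses — vs A: D (payoff 11); vs B: D (payoff 9); vs C: D (payoff 12); vs D: D (payoff 10).
The only mutual best response is (C, D); neither player gains by switching there.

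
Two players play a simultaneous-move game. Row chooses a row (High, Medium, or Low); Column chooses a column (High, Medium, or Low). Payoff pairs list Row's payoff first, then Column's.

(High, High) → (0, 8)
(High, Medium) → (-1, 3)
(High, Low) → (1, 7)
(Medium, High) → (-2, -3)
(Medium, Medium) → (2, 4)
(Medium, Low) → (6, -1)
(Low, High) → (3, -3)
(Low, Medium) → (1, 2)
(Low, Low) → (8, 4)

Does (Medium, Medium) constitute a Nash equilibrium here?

Holding Column at Medium: Row gets 2 from Medium, versus -1 from High, 1 from Low. No profitable deviation for Row.
Holding Row at Medium: Column gets 4 from Medium, versus -3 from High, -1 from Low. No profitable deviation for Column either.

Yes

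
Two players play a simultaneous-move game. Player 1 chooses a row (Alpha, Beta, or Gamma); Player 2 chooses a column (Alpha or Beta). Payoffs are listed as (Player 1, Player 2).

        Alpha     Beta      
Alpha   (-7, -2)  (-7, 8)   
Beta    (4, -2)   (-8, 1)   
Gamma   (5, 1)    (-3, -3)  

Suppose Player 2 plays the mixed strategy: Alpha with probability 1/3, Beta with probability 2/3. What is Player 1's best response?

Gamma

Compute Player 1's expected payoff from each pure strategy against the given mix.
Alpha: (1/3)·(-7) + (2/3)·(-7) = -7
Beta: (1/3)·4 + (2/3)·(-8) = -4
Gamma: (1/3)·5 + (2/3)·(-3) = -1/3
Highest expected payoff is -1/3, from Gamma.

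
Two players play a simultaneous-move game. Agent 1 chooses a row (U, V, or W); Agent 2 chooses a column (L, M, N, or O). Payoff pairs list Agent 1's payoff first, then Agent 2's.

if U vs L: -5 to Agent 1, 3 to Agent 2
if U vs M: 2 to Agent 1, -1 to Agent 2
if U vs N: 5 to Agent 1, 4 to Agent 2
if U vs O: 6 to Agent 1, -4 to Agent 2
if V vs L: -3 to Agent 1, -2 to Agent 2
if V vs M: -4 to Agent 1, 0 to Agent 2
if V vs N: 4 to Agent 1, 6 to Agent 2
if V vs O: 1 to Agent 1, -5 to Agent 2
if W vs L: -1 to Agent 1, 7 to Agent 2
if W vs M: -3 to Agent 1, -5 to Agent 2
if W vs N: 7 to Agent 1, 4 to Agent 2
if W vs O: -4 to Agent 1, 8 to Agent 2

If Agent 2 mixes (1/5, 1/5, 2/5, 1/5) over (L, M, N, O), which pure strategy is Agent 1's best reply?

U

Compute Agent 1's expected payoff from each pure strategy against the given mix.
U: (1/5)·(-5) + (1/5)·2 + (2/5)·5 + (1/5)·6 = 13/5
V: (1/5)·(-3) + (1/5)·(-4) + (2/5)·4 + (1/5)·1 = 2/5
W: (1/5)·(-1) + (1/5)·(-3) + (2/5)·7 + (1/5)·(-4) = 6/5
Highest expected payoff is 13/5, from U.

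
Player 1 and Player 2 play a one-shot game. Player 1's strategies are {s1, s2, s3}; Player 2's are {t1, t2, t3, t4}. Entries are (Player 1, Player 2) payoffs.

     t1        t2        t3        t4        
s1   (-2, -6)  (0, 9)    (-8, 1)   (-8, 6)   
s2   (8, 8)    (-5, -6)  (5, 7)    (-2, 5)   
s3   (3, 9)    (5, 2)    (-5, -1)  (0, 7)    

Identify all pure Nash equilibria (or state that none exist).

(s2, t1)

Check mutual best responses: a cell is a NE iff neither player can gain by unilaterally deviating.
Player 1's best responses — vs t1: s2 (payoff 8); vs t2: s3 (payoff 5); vs t3: s2 (payoff 5); vs t4: s3 (payoff 0).
Player 2's best responses — vs s1: t2 (payoff 9); vs s2: t1 (payoff 8); vs s3: t1 (payoff 9).
The only mutual best response is (s2, t1); neither player gains by switching there.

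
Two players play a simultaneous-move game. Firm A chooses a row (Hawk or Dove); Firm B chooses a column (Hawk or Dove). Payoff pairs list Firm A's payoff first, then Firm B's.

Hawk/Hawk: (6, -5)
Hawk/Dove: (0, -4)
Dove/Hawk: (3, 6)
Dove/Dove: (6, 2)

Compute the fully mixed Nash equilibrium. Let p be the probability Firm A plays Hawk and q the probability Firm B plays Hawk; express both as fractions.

p = 4/5, q = 2/3

In a mixed NE each player is indifferent between their pure strategies, so the opponent's mix sets the indifference.
Firm B indifferent between Hawk and Dove: p·(-5) + (1−p)·6 = p·(-4) + (1−p)·2 ⟹ 6 + (-11)p = 2 + (-6)p ⟹ p = 4/5.
Firm A indifferent between Hawk and Dove: q·6 + (1−q)·0 = q·3 + (1−q)·6 ⟹ 0 + 6q = 6 + (-3)q ⟹ q = 2/3.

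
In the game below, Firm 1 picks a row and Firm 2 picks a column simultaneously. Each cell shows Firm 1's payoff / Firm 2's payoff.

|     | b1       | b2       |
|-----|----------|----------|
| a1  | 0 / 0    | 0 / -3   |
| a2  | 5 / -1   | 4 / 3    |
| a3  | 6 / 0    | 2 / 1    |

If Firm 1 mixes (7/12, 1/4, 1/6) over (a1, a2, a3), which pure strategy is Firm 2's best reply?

Compute Firm 2's expected payoff from each pure strategy against the given mix.
b1: (7/12)·0 + (1/4)·(-1) + (1/6)·0 = -1/4
b2: (7/12)·(-3) + (1/4)·3 + (1/6)·1 = -5/6
Highest expected payoff is -1/4, from b1.

b1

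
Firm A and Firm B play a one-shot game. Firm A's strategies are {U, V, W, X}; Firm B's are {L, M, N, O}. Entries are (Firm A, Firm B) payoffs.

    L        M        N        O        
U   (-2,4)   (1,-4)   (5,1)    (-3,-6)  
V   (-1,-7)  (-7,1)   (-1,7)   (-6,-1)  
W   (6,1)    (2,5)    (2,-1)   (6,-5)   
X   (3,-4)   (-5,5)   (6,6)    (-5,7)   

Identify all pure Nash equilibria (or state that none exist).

(W, M)

Check mutual best responses: a cell is a NE iff neither player can gain by unilaterally deviating.
Firm A's best responses — vs L: W (payoff 6); vs M: W (payoff 2); vs N: X (payoff 6); vs O: W (payoff 6).
Firm B's best responses — vs U: L (payoff 4); vs V: N (payoff 7); vs W: M (payoff 5); vs X: O (payoff 7).
The only mutual best response is (W, M); neither player gains by switching there.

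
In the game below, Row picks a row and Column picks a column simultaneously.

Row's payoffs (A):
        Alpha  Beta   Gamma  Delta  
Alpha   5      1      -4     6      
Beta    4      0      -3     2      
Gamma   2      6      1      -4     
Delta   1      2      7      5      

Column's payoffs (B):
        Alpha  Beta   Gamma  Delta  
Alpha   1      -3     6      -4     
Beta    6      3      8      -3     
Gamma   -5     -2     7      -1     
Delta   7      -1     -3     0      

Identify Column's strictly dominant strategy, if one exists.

Check whether one of Column's strategies beats all alternatives regardless of what the opponent does.
Alpha is not dominant: against Alpha, Gamma gives 6 > 1.
Beta is not dominant: against Alpha, Alpha gives 1 > -3.
Gamma is not dominant: against Delta, Alpha gives 7 > -3.
Delta is not dominant: against Alpha, Alpha gives 1 > -4.
No single strategy is best against every opponent action.

None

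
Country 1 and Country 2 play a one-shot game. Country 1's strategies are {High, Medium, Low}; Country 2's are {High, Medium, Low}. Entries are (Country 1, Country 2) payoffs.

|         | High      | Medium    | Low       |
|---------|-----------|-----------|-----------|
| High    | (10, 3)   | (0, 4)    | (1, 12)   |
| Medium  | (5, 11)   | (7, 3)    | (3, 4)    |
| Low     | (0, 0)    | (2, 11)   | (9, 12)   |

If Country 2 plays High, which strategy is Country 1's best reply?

With Country 2 fixed at High, Country 1's payoffs are: High → 10, Medium → 5, Low → 0.
The maximum is 10, achieved by High.

High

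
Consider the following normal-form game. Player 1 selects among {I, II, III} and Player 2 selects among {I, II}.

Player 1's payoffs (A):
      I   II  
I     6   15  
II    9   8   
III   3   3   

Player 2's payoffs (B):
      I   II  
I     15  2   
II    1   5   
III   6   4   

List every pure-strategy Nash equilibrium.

None

A profile is a Nash equilibrium when each player is best-responding to the other.
Player 1's best responses — vs I: II (payoff 9); vs II: I (payoff 15).
Player 2's best responses — vs I: I (payoff 15); vs II: II (payoff 5); vs III: I (payoff 6).
No cell has both players best-responding. For instance, Player 1's best reply to I is II, but against II Player 2 prefers II over I.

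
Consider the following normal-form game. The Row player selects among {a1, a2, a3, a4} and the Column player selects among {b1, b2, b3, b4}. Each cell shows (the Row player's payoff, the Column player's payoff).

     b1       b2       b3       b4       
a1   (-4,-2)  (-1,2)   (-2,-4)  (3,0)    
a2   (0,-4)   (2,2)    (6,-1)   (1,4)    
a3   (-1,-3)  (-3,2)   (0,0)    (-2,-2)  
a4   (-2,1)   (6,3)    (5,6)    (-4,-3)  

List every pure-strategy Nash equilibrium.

Check mutual best responses: a cell is a NE iff neither player can gain by unilaterally deviating.
The Row player's best responses — vs b1: a2 (payoff 0); vs b2: a4 (payoff 6); vs b3: a2 (payoff 6); vs b4: a1 (payoff 3).
The Column player's best responses — vs a1: b2 (payoff 2); vs a2: b4 (payoff 4); vs a3: b2 (payoff 2); vs a4: b3 (payoff 6).
No cell has both players best-responding. For instance, the Row player's best reply to b2 is a4, but against a4 the Column player prefers b3 over b2.

There is no pure-strategy Nash equilibrium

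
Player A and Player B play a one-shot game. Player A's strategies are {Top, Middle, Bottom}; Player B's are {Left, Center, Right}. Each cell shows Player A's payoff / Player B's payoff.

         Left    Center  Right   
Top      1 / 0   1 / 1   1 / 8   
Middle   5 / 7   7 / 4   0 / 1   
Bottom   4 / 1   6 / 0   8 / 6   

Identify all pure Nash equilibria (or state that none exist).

(Middle, Left) and (Bottom, Right)

A profile is a Nash equilibrium when each player is best-responding to the other.
Player A's best responses — vs Left: Middle (payoff 5); vs Center: Middle (payoff 7); vs Right: Bottom (payoff 8).
Player B's best responses — vs Top: Right (payoff 8); vs Middle: Left (payoff 7); vs Bottom: Right (payoff 6).
Mutual best responses occur at (Middle, Left) and (Bottom, Right); at each, neither player gains by switching.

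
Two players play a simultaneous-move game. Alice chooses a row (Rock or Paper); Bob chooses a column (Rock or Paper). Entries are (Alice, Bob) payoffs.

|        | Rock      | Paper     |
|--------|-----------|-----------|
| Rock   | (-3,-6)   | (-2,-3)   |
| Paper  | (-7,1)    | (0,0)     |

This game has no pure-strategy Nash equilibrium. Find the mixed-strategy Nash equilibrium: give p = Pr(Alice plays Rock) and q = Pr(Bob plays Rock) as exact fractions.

Each player's mixing probability is pinned down by making the *other* player indifferent.
Bob indifferent between Rock and Paper: p·(-6) + (1−p)·1 = p·(-3) + (1−p)·0 ⟹ 1 + (-7)p = 0 + (-3)p ⟹ p = 1/4.
Alice indifferent between Rock and Paper: q·(-3) + (1−q)·(-2) = q·(-7) + (1−q)·0 ⟹ (-2) + (-1)q = 0 + (-7)q ⟹ q = 1/3.

p = 1/4, q = 1/3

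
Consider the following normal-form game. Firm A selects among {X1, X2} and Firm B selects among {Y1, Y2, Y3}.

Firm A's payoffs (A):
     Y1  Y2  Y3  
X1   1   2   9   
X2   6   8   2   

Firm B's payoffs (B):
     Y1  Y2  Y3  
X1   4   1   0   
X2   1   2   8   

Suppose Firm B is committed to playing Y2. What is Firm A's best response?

X2

With Firm B fixed at Y2, Firm A's payoffs are: X1 → 2, X2 → 8.
The maximum is 8, achieved by X2.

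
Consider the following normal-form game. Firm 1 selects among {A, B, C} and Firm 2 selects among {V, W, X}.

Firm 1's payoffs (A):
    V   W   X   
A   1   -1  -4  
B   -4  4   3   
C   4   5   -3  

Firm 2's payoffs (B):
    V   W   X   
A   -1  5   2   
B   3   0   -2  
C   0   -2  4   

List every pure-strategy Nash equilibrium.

A profile is a Nash equilibrium when each player is best-responding to the other.
Firm 1's best responses — vs V: C (payoff 4); vs W: C (payoff 5); vs X: B (payoff 3).
Firm 2's best responses — vs A: W (payoff 5); vs B: V (payoff 3); vs C: X (payoff 4).
No cell has both players best-responding. For instance, Firm 1's best reply to X is B, but against B Firm 2 prefers V over X.

No pure-strategy Nash equilibrium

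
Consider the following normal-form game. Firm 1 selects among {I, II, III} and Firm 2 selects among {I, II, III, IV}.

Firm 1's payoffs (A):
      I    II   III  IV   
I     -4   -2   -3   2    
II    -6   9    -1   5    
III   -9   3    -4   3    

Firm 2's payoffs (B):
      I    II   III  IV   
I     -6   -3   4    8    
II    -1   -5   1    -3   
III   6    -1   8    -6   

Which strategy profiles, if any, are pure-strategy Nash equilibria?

(II, III)

A profile is a Nash equilibrium when each player is best-responding to the other.
Firm 1's best responses — vs I: I (payoff -4); vs II: II (payoff 9); vs III: II (payoff -1); vs IV: II (payoff 5).
Firm 2's best responses — vs I: IV (payoff 8); vs II: III (payoff 1); vs III: III (payoff 8).
The only mutual best response is (II, III); neither player gains by switching there.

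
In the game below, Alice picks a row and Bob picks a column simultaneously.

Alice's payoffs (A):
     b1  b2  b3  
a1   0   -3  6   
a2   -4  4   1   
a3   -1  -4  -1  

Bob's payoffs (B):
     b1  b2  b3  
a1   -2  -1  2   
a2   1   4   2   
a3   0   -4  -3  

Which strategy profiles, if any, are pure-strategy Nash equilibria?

Find each player's best response to every opponent strategy; NE are the intersections.
Alice's best responses — vs b1: a1 (payoff 0); vs b2: a2 (payoff 4); vs b3: a1 (payoff 6).
Bob's best responses — vs a1: b3 (payoff 2); vs a2: b2 (payoff 4); vs a3: b1 (payoff 0).
Mutual best responses occur at (a1, b3) and (a2, b2); at each, neither player gains by switching.

(a1, b3) and (a2, b2)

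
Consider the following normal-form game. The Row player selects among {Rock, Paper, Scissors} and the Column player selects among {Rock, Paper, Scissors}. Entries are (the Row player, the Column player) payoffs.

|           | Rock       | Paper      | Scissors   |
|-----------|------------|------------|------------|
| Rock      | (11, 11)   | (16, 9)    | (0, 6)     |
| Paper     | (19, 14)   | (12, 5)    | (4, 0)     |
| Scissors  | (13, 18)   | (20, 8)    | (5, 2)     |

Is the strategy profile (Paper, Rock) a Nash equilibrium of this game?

Holding the Column player at Rock: the Row player gets 19 from Paper, versus 11 from Rock, 13 from Scissors. No profitable deviation for the Row player.
Holding the Row player at Paper: the Column player gets 14 from Rock, versus 5 from Paper, 0 from Scissors. No profitable deviation for the Column player either.

Yes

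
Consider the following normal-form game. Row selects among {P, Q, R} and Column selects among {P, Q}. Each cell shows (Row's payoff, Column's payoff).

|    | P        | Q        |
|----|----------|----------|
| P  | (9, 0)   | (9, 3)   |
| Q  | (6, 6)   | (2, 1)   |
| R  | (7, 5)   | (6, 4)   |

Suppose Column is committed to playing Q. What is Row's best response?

With Column fixed at Q, Row's payoffs are: P → 9, Q → 2, R → 6.
The maximum is 9, achieved by P.

P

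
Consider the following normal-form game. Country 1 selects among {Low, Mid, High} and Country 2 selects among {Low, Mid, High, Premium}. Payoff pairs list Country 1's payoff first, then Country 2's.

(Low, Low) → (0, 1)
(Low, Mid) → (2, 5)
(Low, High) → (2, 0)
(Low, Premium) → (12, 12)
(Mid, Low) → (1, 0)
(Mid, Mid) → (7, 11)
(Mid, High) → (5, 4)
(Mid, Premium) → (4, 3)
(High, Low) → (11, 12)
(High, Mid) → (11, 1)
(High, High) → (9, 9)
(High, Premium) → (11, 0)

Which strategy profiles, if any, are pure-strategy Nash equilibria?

Check mutual best responses: a cell is a NE iff neither player can gain by unilaterally deviating.
Country 1's best responses — vs Low: High (payoff 11); vs Mid: High (payoff 11); vs High: High (payoff 9); vs Premium: Low (payoff 12).
Country 2's best responses — vs Low: Premium (payoff 12); vs Mid: Mid (payoff 11); vs High: Low (payoff 12).
Mutual best responses occur at (Low, Premium) and (High, Low); at each, neither player gains by switching.

(Low, Premium) and (High, Low)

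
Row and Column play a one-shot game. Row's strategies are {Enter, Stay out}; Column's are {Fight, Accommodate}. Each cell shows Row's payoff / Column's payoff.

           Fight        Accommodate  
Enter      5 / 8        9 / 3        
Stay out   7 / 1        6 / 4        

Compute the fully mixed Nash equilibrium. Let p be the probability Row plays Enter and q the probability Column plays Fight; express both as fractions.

p = 3/8, q = 3/5

Each player's mixing probability is pinned down by making the *other* player indifferent.
Column indifferent between Fight and Accommodate: p·8 + (1−p)·1 = p·3 + (1−p)·4 ⟹ 1 + 7p = 4 + (-1)p ⟹ p = 3/8.
Row indifferent between Enter and Stay out: q·5 + (1−q)·9 = q·7 + (1−q)·6 ⟹ 9 + (-4)q = 6 + 1q ⟹ q = 3/5.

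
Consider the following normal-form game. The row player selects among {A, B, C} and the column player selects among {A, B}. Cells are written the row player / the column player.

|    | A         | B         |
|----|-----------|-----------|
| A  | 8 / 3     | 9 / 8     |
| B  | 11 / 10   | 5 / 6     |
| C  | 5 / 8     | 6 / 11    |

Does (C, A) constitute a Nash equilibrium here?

No

Holding the column player at A: the row player gets 5 from C but could get 11 by switching to B. The row player has a profitable deviation.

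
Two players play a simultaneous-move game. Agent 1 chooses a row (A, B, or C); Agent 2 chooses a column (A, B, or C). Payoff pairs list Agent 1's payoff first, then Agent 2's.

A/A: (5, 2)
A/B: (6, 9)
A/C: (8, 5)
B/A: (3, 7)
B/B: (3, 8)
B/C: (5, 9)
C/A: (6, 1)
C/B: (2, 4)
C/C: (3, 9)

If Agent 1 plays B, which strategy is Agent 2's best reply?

With Agent 1 fixed at B, Agent 2's payoffs are: A → 7, B → 8, C → 9.
The maximum is 9, achieved by C.

C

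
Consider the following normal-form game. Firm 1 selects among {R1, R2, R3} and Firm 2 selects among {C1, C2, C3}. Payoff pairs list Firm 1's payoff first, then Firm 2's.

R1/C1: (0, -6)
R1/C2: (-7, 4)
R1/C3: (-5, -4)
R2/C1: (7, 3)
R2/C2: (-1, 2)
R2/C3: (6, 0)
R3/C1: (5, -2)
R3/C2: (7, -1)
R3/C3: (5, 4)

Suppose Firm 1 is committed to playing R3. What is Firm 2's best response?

With Firm 1 fixed at R3, Firm 2's payoffs are: C1 → -2, C2 → -1, C3 → 4.
The maximum is 4, achieved by C3.

C3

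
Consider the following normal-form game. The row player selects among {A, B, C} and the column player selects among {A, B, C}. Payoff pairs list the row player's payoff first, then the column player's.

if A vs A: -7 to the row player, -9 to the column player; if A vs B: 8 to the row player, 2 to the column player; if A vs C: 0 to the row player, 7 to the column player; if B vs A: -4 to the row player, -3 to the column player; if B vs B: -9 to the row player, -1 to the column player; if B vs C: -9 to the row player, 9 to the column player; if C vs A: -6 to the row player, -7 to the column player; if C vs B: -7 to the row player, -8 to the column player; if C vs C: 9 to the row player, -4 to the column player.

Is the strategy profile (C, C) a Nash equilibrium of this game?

Yes

Holding the column player at C: the row player gets 9 from C, versus 0 from A, -9 from B. No profitable deviation for the row player.
Holding the row player at C: the column player gets -4 from C, versus -7 from A, -8 from B. No profitable deviation for the column player either.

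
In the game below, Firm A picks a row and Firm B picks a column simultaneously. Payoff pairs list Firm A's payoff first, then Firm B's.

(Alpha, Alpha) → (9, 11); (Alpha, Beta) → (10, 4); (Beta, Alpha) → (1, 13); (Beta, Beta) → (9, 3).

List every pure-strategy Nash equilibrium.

(Alpha, Alpha)

Find each player's best response to every opponent strategy; NE are the intersections.
Firm A's best responses — vs Alpha: Alpha (payoff 9); vs Beta: Alpha (payoff 10).
Firm B's best responses — vs Alpha: Alpha (payoff 11); vs Beta: Alpha (payoff 13).
The only mutual best response is (Alpha, Alpha); neither player gains by switching there.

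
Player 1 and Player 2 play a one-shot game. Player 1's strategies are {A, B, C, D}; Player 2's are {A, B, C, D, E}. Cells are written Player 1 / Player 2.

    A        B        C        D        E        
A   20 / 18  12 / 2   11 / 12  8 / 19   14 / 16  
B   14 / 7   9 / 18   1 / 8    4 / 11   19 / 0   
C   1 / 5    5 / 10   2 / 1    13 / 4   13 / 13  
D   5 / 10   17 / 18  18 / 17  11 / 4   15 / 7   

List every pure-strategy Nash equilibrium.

A profile is a Nash equilibrium when each player is best-responding to the other.
Player 1's best responses — vs A: A (payoff 20); vs B: D (payoff 17); vs C: D (payoff 18); vs D: C (payoff 13); vs E: B (payoff 19).
Player 2's best responses — vs A: D (payoff 19); vs B: B (payoff 18); vs C: E (payoff 13); vs D: B (payoff 18).
The only mutual best response is (D, B); neither player gains by switching there.

(D, B)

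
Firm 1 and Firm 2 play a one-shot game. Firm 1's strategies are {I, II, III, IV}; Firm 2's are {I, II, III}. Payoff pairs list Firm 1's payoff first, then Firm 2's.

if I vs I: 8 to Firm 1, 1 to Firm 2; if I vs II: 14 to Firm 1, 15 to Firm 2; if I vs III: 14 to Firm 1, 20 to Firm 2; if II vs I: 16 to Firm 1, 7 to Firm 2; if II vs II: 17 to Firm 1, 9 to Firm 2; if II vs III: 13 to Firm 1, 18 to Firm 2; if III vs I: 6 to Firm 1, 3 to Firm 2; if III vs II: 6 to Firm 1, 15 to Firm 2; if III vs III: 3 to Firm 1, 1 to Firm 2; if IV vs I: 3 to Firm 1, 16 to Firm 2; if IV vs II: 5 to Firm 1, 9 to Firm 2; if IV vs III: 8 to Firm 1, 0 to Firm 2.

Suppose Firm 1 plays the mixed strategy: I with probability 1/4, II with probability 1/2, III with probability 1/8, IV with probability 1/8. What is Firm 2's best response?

Firm 2's best reply maximizes expected payoff against the mix.
I: (1/4)·1 + (1/2)·7 + (1/8)·3 + (1/8)·16 = 49/8
II: (1/4)·15 + (1/2)·9 + (1/8)·15 + (1/8)·9 = 45/4
III: (1/4)·20 + (1/2)·18 + (1/8)·1 + (1/8)·0 = 113/8
Highest expected payoff is 113/8, from III.

III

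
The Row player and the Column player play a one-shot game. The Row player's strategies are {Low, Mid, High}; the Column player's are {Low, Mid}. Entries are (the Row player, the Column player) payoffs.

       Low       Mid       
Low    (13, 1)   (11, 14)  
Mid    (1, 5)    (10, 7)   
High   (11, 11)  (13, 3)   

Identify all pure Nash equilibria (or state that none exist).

No pure-strategy Nash equilibrium

Find each player's best response to every opponent strategy; NE are the intersections.
The Row player's best responses — vs Low: Low (payoff 13); vs Mid: High (payoff 13).
The Column player's best responses — vs Low: Mid (payoff 14); vs Mid: Mid (payoff 7); vs High: Low (payoff 11).
No cell has both players best-responding. For instance, the Row player's best reply to Mid is High, but against High the Column player prefers Low over Mid.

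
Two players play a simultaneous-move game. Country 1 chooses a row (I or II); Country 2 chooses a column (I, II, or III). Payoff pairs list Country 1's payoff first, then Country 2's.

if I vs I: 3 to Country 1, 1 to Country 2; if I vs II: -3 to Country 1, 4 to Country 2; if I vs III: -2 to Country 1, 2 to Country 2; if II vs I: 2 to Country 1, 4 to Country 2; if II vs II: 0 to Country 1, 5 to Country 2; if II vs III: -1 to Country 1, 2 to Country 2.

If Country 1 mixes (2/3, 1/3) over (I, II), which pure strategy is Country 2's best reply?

II

Compute Country 2's expected payoff from each pure strategy against the given mix.
I: (2/3)·1 + (1/3)·4 = 2
II: (2/3)·4 + (1/3)·5 = 13/3
III: (2/3)·2 + (1/3)·2 = 2
Highest expected payoff is 13/3, from II.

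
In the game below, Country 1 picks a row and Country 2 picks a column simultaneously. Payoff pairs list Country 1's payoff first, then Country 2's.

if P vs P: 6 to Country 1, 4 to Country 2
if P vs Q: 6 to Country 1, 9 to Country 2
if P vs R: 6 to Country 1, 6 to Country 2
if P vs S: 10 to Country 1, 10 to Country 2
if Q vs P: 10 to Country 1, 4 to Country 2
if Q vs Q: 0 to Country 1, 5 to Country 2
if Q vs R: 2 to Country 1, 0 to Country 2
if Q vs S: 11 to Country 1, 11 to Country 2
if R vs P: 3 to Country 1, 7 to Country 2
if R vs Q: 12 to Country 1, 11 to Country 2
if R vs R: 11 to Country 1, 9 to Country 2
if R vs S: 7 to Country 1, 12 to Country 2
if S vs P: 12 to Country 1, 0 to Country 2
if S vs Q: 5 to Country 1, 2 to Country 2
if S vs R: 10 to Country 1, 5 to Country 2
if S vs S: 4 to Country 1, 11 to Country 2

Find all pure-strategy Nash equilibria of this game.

(Q, S)

Check mutual best responses: a cell is a NE iff neither player can gain by unilaterally deviating.
Country 1's best responses — vs P: S (payoff 12); vs Q: R (payoff 12); vs R: R (payoff 11); vs S: Q (payoff 11).
Country 2's best responses — vs P: S (payoff 10); vs Q: S (payoff 11); vs R: S (payoff 12); vs S: S (payoff 11).
The only mutual best response is (Q, S); neither player gains by switching there.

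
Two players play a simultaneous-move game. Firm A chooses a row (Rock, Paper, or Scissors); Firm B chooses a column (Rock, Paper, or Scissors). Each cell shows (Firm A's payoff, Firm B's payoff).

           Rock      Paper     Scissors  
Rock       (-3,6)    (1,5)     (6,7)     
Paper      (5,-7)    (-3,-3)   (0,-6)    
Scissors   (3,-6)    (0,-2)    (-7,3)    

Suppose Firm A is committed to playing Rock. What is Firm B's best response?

Scissors

With Firm A fixed at Rock, Firm B's payoffs are: Rock → 6, Paper → 5, Scissors → 7.
The maximum is 7, achieved by Scissors.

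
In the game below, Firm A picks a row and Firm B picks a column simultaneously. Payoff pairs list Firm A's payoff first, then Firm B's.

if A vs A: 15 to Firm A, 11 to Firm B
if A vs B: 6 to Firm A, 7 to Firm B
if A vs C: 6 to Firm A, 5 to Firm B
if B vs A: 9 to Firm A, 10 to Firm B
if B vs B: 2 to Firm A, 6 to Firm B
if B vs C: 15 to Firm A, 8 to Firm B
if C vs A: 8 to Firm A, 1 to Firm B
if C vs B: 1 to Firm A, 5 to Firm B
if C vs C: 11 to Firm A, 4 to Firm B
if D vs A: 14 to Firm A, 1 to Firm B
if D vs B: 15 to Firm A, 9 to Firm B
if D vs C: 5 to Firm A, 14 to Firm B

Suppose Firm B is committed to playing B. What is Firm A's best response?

D

With Firm B fixed at B, Firm A's payoffs are: A → 6, B → 2, C → 1, D → 15.
The maximum is 15, achieved by D.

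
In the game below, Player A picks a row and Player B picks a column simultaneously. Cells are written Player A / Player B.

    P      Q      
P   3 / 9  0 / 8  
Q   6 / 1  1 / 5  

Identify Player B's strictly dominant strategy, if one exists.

A strategy is strictly dominant if it gives Player B a strictly higher payoff than every other strategy, against every choice by the opponent.
P is not dominant: against Q, Q gives 5 > 1.
Q is not dominant: against P, P gives 9 > 8.
No single strategy is best against every opponent action.

No strictly dominant strategy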